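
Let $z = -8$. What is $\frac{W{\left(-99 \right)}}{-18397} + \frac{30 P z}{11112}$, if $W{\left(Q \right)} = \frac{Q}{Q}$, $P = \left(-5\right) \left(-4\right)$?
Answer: $- \frac{3679863}{8517811} \approx -0.43202$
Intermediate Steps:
$P = 20$
$W{\left(Q \right)} = 1$
$\frac{W{\left(-99 \right)}}{-18397} + \frac{30 P z}{11112} = 1 \frac{1}{-18397} + \frac{30 \cdot 20 \left(-8\right)}{11112} = 1 \left(- \frac{1}{18397}\right) + 600 \left(-8\right) \frac{1}{11112} = - \frac{1}{18397} - \frac{200}{463} = - \frac{3679863}{8517811}$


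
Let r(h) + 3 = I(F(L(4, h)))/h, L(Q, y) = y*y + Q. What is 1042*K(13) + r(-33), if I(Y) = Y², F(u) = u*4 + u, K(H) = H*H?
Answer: -24055090/33 ≈ -7.2894e+5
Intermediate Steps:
L(Q, y) = Q + y² (L(Q, y) = y² + Q = Q + y²)
K(H) = H²
F(u) = 5*u (F(u) = 4*u + u = 5*u)
r(h) = -3 + (20 + 5*h²)²/h (r(h) = -3 + (5*(4 + h²))²/h = -3 + (20 + 5*h²)²/h)
1042*K(13) + r(-33) = 1042*13² + (-3 + 25*(4 + (-33)²)²/(-33)) = 1042*169 + (-3 + 25*(-1/33)*(4 + 1089)²) = 176098 + (-3 + 25*(-1/33)*1093²) = 176098 + (-3 + 25*(-1/33)*1194649) = 176098 + (-3 - 29866225/33) = 176098 - 29866324/33 = -24055090/33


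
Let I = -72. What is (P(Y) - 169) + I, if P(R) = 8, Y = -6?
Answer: -233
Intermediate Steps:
(P(Y) - 169) + I = (8 - 169) - 72 = -161 - 72 = -233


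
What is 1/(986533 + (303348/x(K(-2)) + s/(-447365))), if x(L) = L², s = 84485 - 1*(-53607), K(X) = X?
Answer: 447365/475267016958 ≈ 9.4129e-7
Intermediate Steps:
s = 138092 (s = 84485 + 53607 = 138092)
1/(986533 + (303348/x(K(-2)) + s/(-447365))) = 1/(986533 + (303348/((-2)²) + 138092/(-447365))) = 1/(986533 + (303348/4 + 138092*(-1/447365))) = 1/(986533 + (303348*(¼) - 138092/447365)) = 1/(986533 + (75837 - 138092/447365)) = 1/(986533 + 33926681413/447365) = 1/(475267016958/447365) = 447365/475267016958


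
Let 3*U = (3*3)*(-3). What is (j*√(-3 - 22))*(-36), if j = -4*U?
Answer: -6480*I ≈ -6480.0*I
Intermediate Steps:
U = -9 (U = ((3*3)*(-3))/3 = (9*(-3))/3 = (⅓)*(-27) = -9)
j = 36 (j = -4*(-9) = 36)
(j*√(-3 - 22))*(-36) = (36*√(-3 - 22))*(-36) = (36*√(-25))*(-36) = (36*(5*I))*(-36) = (180*I)*(-36) = -6480*I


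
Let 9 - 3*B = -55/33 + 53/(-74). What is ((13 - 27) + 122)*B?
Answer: 15162/37 ≈ 409.78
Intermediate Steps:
B = 2527/666 (B = 3 - (-55/33 + 53/(-74))/3 = 3 - (-55*1/33 + 53*(-1/74))/3 = 3 - (-5/3 - 53/74)/3 = 3 - ⅓*(-529/222) = 3 + 529/666 = 2527/666 ≈ 3.7943)
((13 - 27) + 122)*B = ((13 - 27) + 122)*(2527/666) = (-14 + 122)*(2527/666) = 108*(2527/666) = 15162/37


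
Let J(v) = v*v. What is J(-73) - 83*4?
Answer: 4997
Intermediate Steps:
J(v) = v²
J(-73) - 83*4 = (-73)² - 83*4 = 5329 - 1*332 = 5329 - 332 = 4997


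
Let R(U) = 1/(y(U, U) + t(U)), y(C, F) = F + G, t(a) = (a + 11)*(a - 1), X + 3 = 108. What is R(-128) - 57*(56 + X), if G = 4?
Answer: -137370512/14969 ≈ -9177.0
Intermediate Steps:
X = 105 (X = -3 + 108 = 105)
t(a) = (-1 + a)*(11 + a) (t(a) = (11 + a)*(-1 + a) = (-1 + a)*(11 + a))
y(C, F) = 4 + F (y(C, F) = F + 4 = 4 + F)
R(U) = 1/(-7 + U² + 11*U) (R(U) = 1/((4 + U) + (-11 + U² + 10*U)) = 1/(-7 + U² + 11*U))
R(-128) - 57*(56 + X) = 1/(-7 + (-128)² + 11*(-128)) - 57*(56 + 105) = 1/(-7 + 16384 - 1408) - 57*161 = 1/14969 - 9177 = -137370512/14969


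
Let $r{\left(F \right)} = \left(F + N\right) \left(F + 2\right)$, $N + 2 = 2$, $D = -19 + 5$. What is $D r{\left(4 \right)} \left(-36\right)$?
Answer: $12096$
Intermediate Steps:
$D = -14$
$N = 0$ ($N = -2 + 2 = 0$)
$r{\left(F \right)} = F \left(2 + F\right)$ ($r{\left(F \right)} = \left(F + 0\right) \left(F + 2\right) = F \left(2 + F\right)$)
$D r{\left(4 \right)} \left(-36\right) = - 14 \cdot 4 \left(2 + 4\right) \left(-36\right) = - 14 \cdot 4 \cdot 6 \left(-36\right) = \left(-14\right) 24 \left(-36\right) = \left(-336\right) \left(-36\right) = 12096$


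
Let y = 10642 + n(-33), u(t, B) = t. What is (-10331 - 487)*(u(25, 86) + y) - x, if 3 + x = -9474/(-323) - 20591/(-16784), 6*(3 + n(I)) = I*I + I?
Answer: -635732412890653/5421232 ≈ -1.1727e+8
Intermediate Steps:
n(I) = -3 + I/6 + I²/6 (n(I) = -3 + (I*I + I)/6 = -3 + (I² + I)/6 = -3 + (I + I²)/6 = -3 + (I/6 + I²/6) = -3 + I/6 + I²/6)
y = 10815 (y = 10642 + (-3 + (⅙)*(-33) + (⅙)*(-33)²) = 10642 + (-3 - 11/2 + (⅙)*1089) = 10642 + (-3 - 11/2 + 363/2) = 10642 + 173 = 10815)
x = 149398813/5421232 (x = -3 + (-9474/(-323) - 20591/(-16784)) = -3 + (-9474*(-1/323) - 20591*(-1/16784)) = -3 + (9474/323 + 20591/16784) = -3 + 165662509/5421232 = 149398813/5421232 ≈ 27.558)
(-10331 - 487)*(u(25, 86) + y) - x = (-10331 - 487)*(25 + 10815) - 1*149398813/5421232 = -10818*10840 - 149398813/5421232 = -117267120 - 149398813/5421232 = -635732412890653/5421232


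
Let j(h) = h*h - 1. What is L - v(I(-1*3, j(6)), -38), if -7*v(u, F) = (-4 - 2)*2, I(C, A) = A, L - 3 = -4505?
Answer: -31526/7 ≈ -4503.7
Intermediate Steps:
j(h) = -1 + h² (j(h) = h² - 1 = -1 + h²)
L = -4502 (L = 3 - 4505 = -4502)
v(u, F) = 12/7 (v(u, F) = -(-4 - 2)*2/7 = -(-6)*2/7 = -⅐*(-12) = 12/7)
L - v(I(-1*3, j(6)), -38) = -4502 - 1*12/7 = -4502 - 12/7 = -31526/7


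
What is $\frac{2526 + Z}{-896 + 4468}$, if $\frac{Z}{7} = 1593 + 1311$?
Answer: $\frac{11427}{1786} \approx 6.3981$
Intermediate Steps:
$Z = 20328$ ($Z = 7 \left(1593 + 1311\right) = 7 \cdot 2904 = 20328$)
$\frac{2526 + Z}{-896 + 4468} = \frac{2526 + 20328}{-896 + 4468} = \frac{22854}{3572} = 22854 \cdot \frac{1}{3572} = \frac{11427}{1786}$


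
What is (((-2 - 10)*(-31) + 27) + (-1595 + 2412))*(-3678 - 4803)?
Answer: -10312896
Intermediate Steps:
(((-2 - 10)*(-31) + 27) + (-1595 + 2412))*(-3678 - 4803) = ((-12*(-31) + 27) + 817)*(-8481) = ((372 + 27) + 817)*(-8481) = (399 + 817)*(-8481) = 1216*(-8481) = -10312896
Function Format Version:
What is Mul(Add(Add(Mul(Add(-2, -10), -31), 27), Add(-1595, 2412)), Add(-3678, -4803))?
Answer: -10312896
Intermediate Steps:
Mul(Add(Add(Mul(Add(-2, -10), -31), 27), Add(-1595, 2412)), Add(-3678, -4803)) = Mul(Add(Add(Mul(-12, -31), 27), 817), -8481) = Mul(Add(Add(372, 27), 817), -8481) = Mul(Add(399, 817), -8481) = Mul(1216, -8481) = -10312896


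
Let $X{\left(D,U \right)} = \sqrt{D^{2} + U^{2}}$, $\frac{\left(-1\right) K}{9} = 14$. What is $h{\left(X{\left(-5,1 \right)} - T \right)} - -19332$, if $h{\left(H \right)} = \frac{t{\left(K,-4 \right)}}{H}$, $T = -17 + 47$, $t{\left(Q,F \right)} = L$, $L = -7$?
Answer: $\frac{8448189}{437} + \frac{7 \sqrt{26}}{874} \approx 19332.0$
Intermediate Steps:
$K = -126$ ($K = \left(-9\right) 14 = -126$)
$t{\left(Q,F \right)} = -7$
$T = 30$
$h{\left(H \right)} = - \frac{7}{H}$
$h{\left(X{\left(-5,1 \right)} - T \right)} - -19332 = - \frac{7}{\sqrt{\left(-5\right)^{2} + 1^{2}} - 30} - -19332 = - \frac{7}{\sqrt{25 + 1} - 30} + 19332 = - \frac{7}{\sqrt{26} - 30} + 19332 = - \frac{7}{-30 + \sqrt{26}} + 19332 = 19332 - \frac{7}{-30 + \sqrt{26}}$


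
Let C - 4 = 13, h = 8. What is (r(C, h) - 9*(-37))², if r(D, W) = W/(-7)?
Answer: 5396329/49 ≈ 1.1013e+5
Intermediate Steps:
C = 17 (C = 4 + 13 = 17)
r(D, W) = -W/7 (r(D, W) = W*(-⅐) = -W/7)
(r(C, h) - 9*(-37))² = (-⅐*8 - 9*(-37))² = (-8/7 + 333)² = (2323/7)² = 5396329/49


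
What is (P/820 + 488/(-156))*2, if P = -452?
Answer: -58834/7995 ≈ -7.3588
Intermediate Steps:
(P/820 + 488/(-156))*2 = (-452/820 + 488/(-156))*2 = (-452*1/820 + 488*(-1/156))*2 = (-113/205 - 122/39)*2 = -29417/7995*2 = -58834/7995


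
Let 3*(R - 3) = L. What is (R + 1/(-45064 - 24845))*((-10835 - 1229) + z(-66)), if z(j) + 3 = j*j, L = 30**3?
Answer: -4853231888186/69909 ≈ -6.9422e+7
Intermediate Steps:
L = 27000
R = 9003 (R = 3 + (1/3)*27000 = 3 + 9000 = 9003)
z(j) = -3 + j**2 (z(j) = -3 + j*j = -3 + j**2)
(R + 1/(-45064 - 24845))*((-10835 - 1229) + z(-66)) = (9003 + 1/(-45064 - 24845))*((-10835 - 1229) + (-3 + (-66)**2)) = (9003 + 1/(-69909))*(-12064 + (-3 + 4356)) = (9003 - 1/69909)*(-12064 + 4353) = (629390726/69909)*(-7711) = -4853231888186/69909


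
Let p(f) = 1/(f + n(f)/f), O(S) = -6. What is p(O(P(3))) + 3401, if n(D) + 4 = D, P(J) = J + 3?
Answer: 44210/13 ≈ 3400.8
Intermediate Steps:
P(J) = 3 + J
n(D) = -4 + D
p(f) = 1/(f + (-4 + f)/f)
p(O(P(3))) + 3401 = -6/(-4 - 6 + (-6)²) + 3401 = -6/(-4 - 6 + 36) + 3401 = -6/26 + 3401 = -6*1/26 + 3401 = -3/13 + 3401 = 44210/13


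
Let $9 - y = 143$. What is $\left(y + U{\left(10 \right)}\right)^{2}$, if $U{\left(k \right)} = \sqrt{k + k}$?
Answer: $17976 - 536 \sqrt{5} \approx 16777.0$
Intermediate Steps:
$U{\left(k \right)} = \sqrt{2} \sqrt{k}$ ($U{\left(k \right)} = \sqrt{2 k} = \sqrt{2} \sqrt{k}$)
$y = -134$ ($y = 9 - 143 = -134$)
$\left(y + U{\left(10 \right)}\right)^{2} = \left(-134 + \sqrt{2} \sqrt{10}\right)^{2} = \left(-134 + 2 \sqrt{5}\right)^{2}$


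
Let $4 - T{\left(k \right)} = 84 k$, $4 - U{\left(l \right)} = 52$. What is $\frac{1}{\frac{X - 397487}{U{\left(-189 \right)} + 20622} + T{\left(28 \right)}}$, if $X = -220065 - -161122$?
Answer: $- \frac{10287}{24382091} \approx -0.00042191$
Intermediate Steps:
$U{\left(l \right)} = -48$ ($U{\left(l \right)} = 4 - 52 = -48$)
$T{\left(k \right)} = 4 - 84 k$
$X = -58943$ ($X = -220065 + 161122 = -58943$)
$\frac{1}{\frac{X - 397487}{U{\left(-189 \right)} + 20622} + T{\left(28 \right)}} = \frac{1}{\frac{-58943 - 397487}{-48 + 20622} + \left(4 - 2352\right)} = \frac{1}{- \frac{456430}{20574} + \left(4 - 2352\right)} = \frac{1}{\left(-456430\right) \frac{1}{20574} - 2348} = \frac{1}{- \frac{228215}{10287} - 2348} = \frac{1}{- \frac{24382091}{10287}} = - \frac{10287}{24382091}$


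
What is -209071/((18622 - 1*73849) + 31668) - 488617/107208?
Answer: 3634251955/841904424 ≈ 4.3167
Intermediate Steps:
-209071/((18622 - 1*73849) + 31668) - 488617/107208 = -209071/((18622 - 73849) + 31668) - 488617*1/107208 = -209071/(-55227 + 31668) - 488617/107208 = -209071/(-23559) - 488617/107208 = -209071*(-1/23559) - 488617/107208 = 209071/23559 - 488617/107208 = 3634251955/841904424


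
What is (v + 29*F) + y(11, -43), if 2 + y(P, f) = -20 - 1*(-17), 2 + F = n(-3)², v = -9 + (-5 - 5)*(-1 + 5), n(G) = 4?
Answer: 352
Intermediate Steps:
v = -49 (v = -9 - 10*4 = -9 - 40 = -49)
F = 14 (F = -2 + 4² = -2 + 16 = 14)
y(P, f) = -5 (y(P, f) = -2 + (-20 - 1*(-17)) = -2 + (-20 + 17) = -2 - 3 = -5)
(v + 29*F) + y(11, -43) = (-49 + 29*14) - 5 = (-49 + 406) - 5 = 357 - 5 = 352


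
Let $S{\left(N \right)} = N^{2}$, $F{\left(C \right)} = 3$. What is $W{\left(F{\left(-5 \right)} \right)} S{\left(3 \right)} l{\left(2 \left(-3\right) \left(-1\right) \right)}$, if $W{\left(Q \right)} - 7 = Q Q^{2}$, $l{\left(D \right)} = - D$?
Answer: $-1836$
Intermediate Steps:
$W{\left(Q \right)} = 7 + Q^{3}$ ($W{\left(Q \right)} = 7 + Q Q^{2} = 7 + Q^{3}$)
$W{\left(F{\left(-5 \right)} \right)} S{\left(3 \right)} l{\left(2 \left(-3\right) \left(-1\right) \right)} = \left(7 + 3^{3}\right) 3^{2} \left(- 2 \left(-3\right) \left(-1\right)\right) = \left(7 + 27\right) 9 \left(- \left(-6\right) \left(-1\right)\right) = 34 \cdot 9 \left(\left(-1\right) 6\right) = 306 \left(-6\right) = -1836$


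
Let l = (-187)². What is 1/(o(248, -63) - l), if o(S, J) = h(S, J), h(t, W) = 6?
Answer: -1/34963 ≈ -2.8602e-5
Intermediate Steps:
l = 34969
o(S, J) = 6
1/(o(248, -63) - l) = 1/(6 - 1*34969) = 1/(6 - 34969) = 1/(-34963) = -1/34963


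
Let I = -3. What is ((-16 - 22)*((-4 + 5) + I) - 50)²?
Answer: 676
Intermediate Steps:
((-16 - 22)*((-4 + 5) + I) - 50)² = ((-16 - 22)*((-4 + 5) - 3) - 50)² = (-38*(1 - 3) - 50)² = (-38*(-2) - 50)² = (76 - 50)² = 26² = 676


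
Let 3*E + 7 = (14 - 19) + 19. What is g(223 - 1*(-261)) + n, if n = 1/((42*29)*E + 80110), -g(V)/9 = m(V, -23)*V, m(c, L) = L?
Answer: 8310794977/82952 ≈ 1.0019e+5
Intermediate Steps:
E = 7/3 (E = -7/3 + ((14 - 19) + 19)/3 = -7/3 + (-5 + 19)/3 = -7/3 + (⅓)*14 = -7/3 + 14/3 = 7/3 ≈ 2.3333)
g(V) = 207*V (g(V) = -(-207)*V = 207*V)
n = 1/82952 (n = 1/((42*29)*(7/3) + 80110) = 1/(1218*(7/3) + 80110) = 1/(2842 + 80110) = 1/82952 ≈ 1.2055e-5)
g(223 - 1*(-261)) + n = 207*(223 - 1*(-261)) + 1/82952 = 207*(223 + 261) + 1/82952 = 207*484 + 1/82952 = 100188 + 1/82952 = 8310794977/82952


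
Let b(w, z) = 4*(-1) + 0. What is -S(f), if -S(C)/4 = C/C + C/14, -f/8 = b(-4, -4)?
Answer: 92/7 ≈ 13.143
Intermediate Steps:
b(w, z) = -4 (b(w, z) = -4 + 0 = -4)
f = 32 (f = -8*(-4) = 32)
S(C) = -4 - 2*C/7 (S(C) = -4*(C/C + C/14) = -4*(1 + C*(1/14)) = -4*(1 + C/14) = -4 - 2*C/7)
-S(f) = -(-4 - 2/7*32) = -(-4 - 64/7) = -1*(-92/7) = 92/7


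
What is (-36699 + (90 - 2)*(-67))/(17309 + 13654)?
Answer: -42595/30963 ≈ -1.3757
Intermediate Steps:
(-36699 + (90 - 2)*(-67))/(17309 + 13654) = (-36699 + 88*(-67))/30963 = (-36699 - 5896)*(1/30963) = -42595*1/30963 = -42595/30963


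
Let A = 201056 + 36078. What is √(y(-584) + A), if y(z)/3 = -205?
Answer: √236519 ≈ 486.33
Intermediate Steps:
y(z) = -615 (y(z) = 3*(-205) = -615)
A = 237134
√(y(-584) + A) = √(-615 + 237134) = √236519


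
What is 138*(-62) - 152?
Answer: -8708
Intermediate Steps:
138*(-62) - 152 = -8556 - 152 = -8708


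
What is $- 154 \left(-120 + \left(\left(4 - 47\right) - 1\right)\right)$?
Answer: $25256$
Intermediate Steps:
$- 154 \left(-120 + \left(\left(4 - 47\right) - 1\right)\right) = - 154 \left(-120 - 44\right) = \left(-154\right) \left(-164\right) = 25256$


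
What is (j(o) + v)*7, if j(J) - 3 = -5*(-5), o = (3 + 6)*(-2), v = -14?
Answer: 98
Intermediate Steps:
o = -18 (o = 9*(-2) = -18)
j(J) = 28 (j(J) = 3 - 5*(-5) = 3 + 25 = 28)
(j(o) + v)*7 = (28 - 14)*7 = 14*7 = 98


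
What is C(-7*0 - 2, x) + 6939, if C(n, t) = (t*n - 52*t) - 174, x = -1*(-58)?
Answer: 3633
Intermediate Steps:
x = 58
C(n, t) = -174 - 52*t + n*t (C(n, t) = (n*t - 52*t) - 174 = (-52*t + n*t) - 174 = -174 - 52*t + n*t)
C(-7*0 - 2, x) + 6939 = (-174 - 52*58 + (-7*0 - 2)*58) + 6939 = (-174 - 3016 + (0 - 2)*58) + 6939 = (-174 - 3016 - 2*58) + 6939 = (-174 - 3016 - 116) + 6939 = -3306 + 6939 = 3633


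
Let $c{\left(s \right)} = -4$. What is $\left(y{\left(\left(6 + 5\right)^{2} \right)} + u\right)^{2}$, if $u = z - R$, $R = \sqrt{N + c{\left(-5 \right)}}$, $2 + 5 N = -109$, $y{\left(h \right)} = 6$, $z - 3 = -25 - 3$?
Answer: $\frac{\left(95 + i \sqrt{655}\right)^{2}}{25} \approx 334.8 + 194.51 i$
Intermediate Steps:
$z = -25$ ($z = 3 - 28 = -25$)
$N = - \frac{111}{5}$ ($N = - \frac{2}{5} + \frac{1}{5} \left(-109\right) = - \frac{2}{5} - \frac{109}{5} = - \frac{111}{5} \approx -22.2$)
$R = \frac{i \sqrt{655}}{5}$ ($R = \sqrt{- \frac{111}{5} - 4} = \sqrt{- \frac{131}{5}} = \frac{i \sqrt{655}}{5} \approx 5.1186 i$)
$u = -25 - \frac{i \sqrt{655}}{5} \approx -25.0 - 5.1186 i$
$\left(y{\left(\left(6 + 5\right)^{2} \right)} + u\right)^{2} = \left(6 - \left(25 + \frac{i \sqrt{655}}{5}\right)\right)^{2} = \left(-19 - \frac{i \sqrt{655}}{5}\right)^{2}$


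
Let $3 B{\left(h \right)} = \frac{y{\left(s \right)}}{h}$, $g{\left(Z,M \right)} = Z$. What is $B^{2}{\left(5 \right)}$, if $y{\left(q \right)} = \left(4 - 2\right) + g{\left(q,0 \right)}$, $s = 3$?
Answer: $\frac{1}{9} \approx 0.11111$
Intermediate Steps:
$y{\left(q \right)} = 2 + q$ ($y{\left(q \right)} = \left(4 - 2\right) + q = 2 + q$)
$B{\left(h \right)} = \frac{5}{3 h}$ ($B{\left(h \right)} = \frac{\left(2 + 3\right) \frac{1}{h}}{3} = \frac{5 \frac{1}{h}}{3} = \frac{5}{3 h}$)
$B^{2}{\left(5 \right)} = \left(\frac{5}{3 \cdot 5}\right)^{2} = \left(\frac{5}{3} \cdot \frac{1}{5}\right)^{2} = \left(\frac{1}{3}\right)^{2} = \frac{1}{9}$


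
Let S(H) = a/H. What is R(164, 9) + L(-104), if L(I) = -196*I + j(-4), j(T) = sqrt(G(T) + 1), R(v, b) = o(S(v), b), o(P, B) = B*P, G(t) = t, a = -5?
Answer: 3342931/164 + I*sqrt(3) ≈ 20384.0 + 1.732*I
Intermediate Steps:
S(H) = -5/H
R(v, b) = -5*b/v (R(v, b) = b*(-5/v) = -5*b/v)
j(T) = sqrt(1 + T) (j(T) = sqrt(T + 1) = sqrt(1 + T))
L(I) = -196*I + I*sqrt(3) (L(I) = -196*I + sqrt(1 - 4) = -196*I + sqrt(-3) = -196*I + I*sqrt(3))
R(164, 9) + L(-104) = -5*9/164 + (-196*(-104) + I*sqrt(3)) = -5*9*1/164 + (20384 + I*sqrt(3)) = -45/164 + (20384 + I*sqrt(3)) = 3342931/164 + I*sqrt(3)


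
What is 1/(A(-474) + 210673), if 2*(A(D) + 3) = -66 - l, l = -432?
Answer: 1/210853 ≈ 4.7426e-6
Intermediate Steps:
A(D) = 180 (A(D) = -3 + (-66 - 1*(-432))/2 = -3 + (-66 + 432)/2 = -3 + (1/2)*366 = -3 + 183 = 180)
1/(A(-474) + 210673) = 1/(180 + 210673) = 1/210853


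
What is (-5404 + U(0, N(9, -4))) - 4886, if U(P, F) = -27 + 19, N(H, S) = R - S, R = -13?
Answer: -10298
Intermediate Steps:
N(H, S) = -13 - S
U(P, F) = -8
(-5404 + U(0, N(9, -4))) - 4886 = (-5404 - 8) - 4886 = -5412 - 4886 = -10298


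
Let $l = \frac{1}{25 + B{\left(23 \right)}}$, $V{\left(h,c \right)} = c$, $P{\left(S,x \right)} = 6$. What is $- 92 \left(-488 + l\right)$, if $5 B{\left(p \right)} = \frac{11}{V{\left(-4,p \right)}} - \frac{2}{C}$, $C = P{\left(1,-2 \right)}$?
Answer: $\frac{77529044}{1727} \approx 44892.0$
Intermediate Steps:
$C = 6$
$B{\left(p \right)} = - \frac{1}{15} + \frac{11}{5 p}$ ($B{\left(p \right)} = \frac{\frac{11}{p} - \frac{2}{6}}{5} = \frac{\frac{11}{p} - \frac{1}{3}}{5} = \frac{- \frac{1}{3} + \frac{11}{p}}{5} = - \frac{1}{15} + \frac{11}{5 p}$)
$l = \frac{69}{1727}$ ($l = \frac{1}{25 + \frac{33 - 23}{15 \cdot 23}} = \frac{1}{25 + \frac{1}{15} \cdot \frac{1}{23} \left(33 - 23\right)} = \frac{1}{25 + \frac{1}{15} \cdot \frac{1}{23} \cdot 10} = \frac{1}{25 + \frac{2}{69}} = \frac{1}{\frac{1727}{69}} = \frac{69}{1727} \approx 0.039954$)
$- 92 \left(-488 + l\right) = - 92 \left(-488 + \frac{69}{1727}\right) = \left(-92\right) \left(- \frac{842707}{1727}\right) = \frac{77529044}{1727}$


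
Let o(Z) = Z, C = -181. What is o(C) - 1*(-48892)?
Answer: 48711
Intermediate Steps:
o(C) - 1*(-48892) = -181 - 1*(-48892) = -181 + 48892 = 48711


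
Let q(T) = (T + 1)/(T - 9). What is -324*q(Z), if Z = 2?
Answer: 972/7 ≈ 138.86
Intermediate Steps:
q(T) = (1 + T)/(-9 + T)
-324*q(Z) = -324*(1 + 2)/(-9 + 2) = -324*3/(-7) = -(-324)*3/7 = -324*(-3/7) = 972/7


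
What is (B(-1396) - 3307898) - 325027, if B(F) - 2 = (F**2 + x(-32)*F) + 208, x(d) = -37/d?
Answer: -13484105/8 ≈ -1.6855e+6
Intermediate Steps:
B(F) = 210 + F**2 + 37*F/32 (B(F) = 2 + ((F**2 + (-37/(-32))*F) + 208) = 2 + ((F**2 + (-37*(-1/32))*F) + 208) = 2 + ((F**2 + 37*F/32) + 208) = 2 + (208 + F**2 + 37*F/32) = 210 + F**2 + 37*F/32)
(B(-1396) - 3307898) - 325027 = ((210 + (-1396)**2 + (37/32)*(-1396)) - 3307898) - 325027 = ((210 + 1948816 - 12913/8) - 3307898) - 325027 = (15579295/8 - 3307898) - 325027 = -10883889/8 - 325027 = -13484105/8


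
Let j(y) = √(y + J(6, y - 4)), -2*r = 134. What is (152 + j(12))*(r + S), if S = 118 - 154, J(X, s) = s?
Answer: -15656 - 206*√5 ≈ -16117.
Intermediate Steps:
r = -67 (r = -½*134 = -67)
S = -36
j(y) = √(-4 + 2*y) (j(y) = √(y + (y - 4)) = √(y + (-4 + y)) = √(-4 + 2*y))
(152 + j(12))*(r + S) = (152 + √(-4 + 2*12))*(-67 - 36) = (152 + √(-4 + 24))*(-103) = (152 + √20)*(-103) = (152 + 2*√5)*(-103) = -15656 - 206*√5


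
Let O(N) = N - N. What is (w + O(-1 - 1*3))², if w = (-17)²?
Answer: 83521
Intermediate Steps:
O(N) = 0
w = 289
(w + O(-1 - 1*3))² = (289 + 0)² = 289² = 83521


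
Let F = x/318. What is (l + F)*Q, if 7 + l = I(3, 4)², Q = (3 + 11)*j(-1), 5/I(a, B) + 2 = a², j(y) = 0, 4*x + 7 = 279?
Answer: 0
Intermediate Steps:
x = 68 (x = -7/4 + (¼)*279 = -7/4 + 279/4 = 68)
F = 34/159 (F = 68/318 = 68*(1/318) = 34/159 ≈ 0.21384)
I(a, B) = 5/(-2 + a²)
Q = 0 (Q = (3 + 11)*0 = 14*0 = 0)
l = -318/49 (l = -7 + (5/(-2 + 3²))² = -7 + (5/(-2 + 9))² = -7 + (5/7)² = -7 + 25/49 = -318/49 ≈ -6.4898)
(l + F)*Q = (-318/49 + 34/159)*0 = -48896/7791*0 = 0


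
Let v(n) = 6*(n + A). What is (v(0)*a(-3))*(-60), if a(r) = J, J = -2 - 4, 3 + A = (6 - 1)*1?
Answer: 4320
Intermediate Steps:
A = 2 (A = -3 + (6 - 1)*1 = -3 + 5*1 = -3 + 5 = 2)
J = -6
v(n) = 12 + 6*n (v(n) = 6*(n + 2) = 6*(2 + n) = 12 + 6*n)
a(r) = -6
(v(0)*a(-3))*(-60) = ((12 + 6*0)*(-6))*(-60) = ((12 + 0)*(-6))*(-60) = (12*(-6))*(-60) = -72*(-60) = 4320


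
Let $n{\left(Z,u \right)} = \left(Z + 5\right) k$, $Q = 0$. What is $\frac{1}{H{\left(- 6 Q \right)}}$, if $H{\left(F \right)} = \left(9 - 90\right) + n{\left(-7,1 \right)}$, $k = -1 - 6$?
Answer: $- \frac{1}{67} \approx -0.014925$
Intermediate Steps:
$k = -7$ ($k = -1 - 6 = -7$)
$n{\left(Z,u \right)} = -35 - 7 Z$ ($n{\left(Z,u \right)} = \left(Z + 5\right) \left(-7\right) = \left(5 + Z\right) \left(-7\right) = -35 - 7 Z$)
$H{\left(F \right)} = -67$ ($H{\left(F \right)} = \left(9 - 90\right) - -14 = -81 + \left(-35 + 49\right) = -81 + 14 = -67$)
$\frac{1}{H{\left(- 6 Q \right)}} = \frac{1}{-67} = - \frac{1}{67}$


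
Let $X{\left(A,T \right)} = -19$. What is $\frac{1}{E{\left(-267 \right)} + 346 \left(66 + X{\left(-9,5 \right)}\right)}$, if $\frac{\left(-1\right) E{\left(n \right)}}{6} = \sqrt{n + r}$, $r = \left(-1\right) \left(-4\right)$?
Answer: $\frac{8131}{132231056} + \frac{3 i \sqrt{263}}{132231056} \approx 6.1491 \cdot 10^{-5} + 3.6793 \cdot 10^{-7} i$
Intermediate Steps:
$r = 4$
$E{\left(n \right)} = - 6 \sqrt{4 + n}$ ($E{\left(n \right)} = - 6 \sqrt{n + 4} = - 6 \sqrt{4 + n}$)
$\frac{1}{E{\left(-267 \right)} + 346 \left(66 + X{\left(-9,5 \right)}\right)} = \frac{1}{- 6 \sqrt{4 - 267} + 346 \left(66 - 19\right)} = \frac{1}{- 6 \sqrt{-263} + 346 \cdot 47} = \frac{1}{- 6 i \sqrt{263} + 16262} = \frac{1}{16262 - 6 i \sqrt{263}}$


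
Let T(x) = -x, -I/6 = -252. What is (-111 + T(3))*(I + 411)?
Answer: -219222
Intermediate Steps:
I = 1512 (I = -6*(-252) = 1512)
(-111 + T(3))*(I + 411) = (-111 - 1*3)*(1512 + 411) = (-111 - 3)*1923 = -114*1923 = -219222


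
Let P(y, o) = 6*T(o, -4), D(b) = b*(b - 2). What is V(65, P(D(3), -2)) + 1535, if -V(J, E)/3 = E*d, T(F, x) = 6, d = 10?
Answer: 455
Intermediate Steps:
D(b) = b*(-2 + b)
P(y, o) = 36 (P(y, o) = 6*6 = 36)
V(J, E) = -30*E (V(J, E) = -3*E*10 = -30*E)
V(65, P(D(3), -2)) + 1535 = -30*36 + 1535 = -1080 + 1535 = 455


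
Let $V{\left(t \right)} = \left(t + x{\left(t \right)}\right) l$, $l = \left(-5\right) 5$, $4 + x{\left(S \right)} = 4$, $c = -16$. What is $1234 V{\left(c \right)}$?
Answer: $493600$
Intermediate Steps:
$x{\left(S \right)} = 0$ ($x{\left(S \right)} = -4 + 4 = 0$)
$l = -25$
$V{\left(t \right)} = - 25 t$ ($V{\left(t \right)} = \left(t + 0\right) \left(-25\right) = t \left(-25\right) = - 25 t$)
$1234 V{\left(c \right)} = 1234 \left(\left(-25\right) \left(-16\right)\right) = 1234 \cdot 400 = 493600$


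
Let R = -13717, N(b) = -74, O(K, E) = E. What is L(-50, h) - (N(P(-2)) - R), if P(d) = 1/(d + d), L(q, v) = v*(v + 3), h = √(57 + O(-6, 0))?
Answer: -13586 + 3*√57 ≈ -13563.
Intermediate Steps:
h = √57 (h = √(57 + 0) = √57 ≈ 7.5498)
L(q, v) = v*(3 + v)
P(d) = 1/(2*d)
L(-50, h) - (N(P(-2)) - R) = √57*(3 + √57) - (-74 - 1*(-13717)) = √57*(3 + √57) - (-74 + 13717) = √57*(3 + √57) - 1*13643 = √57*(3 + √57) - 13643 = -13643 + √57*(3 + √57)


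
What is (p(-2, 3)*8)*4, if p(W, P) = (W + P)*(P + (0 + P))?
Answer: 192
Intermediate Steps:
p(W, P) = 2*P*(P + W) (p(W, P) = (P + W)*(P + P) = (P + W)*(2*P) = 2*P*(P + W))
(p(-2, 3)*8)*4 = ((2*3*(3 - 2))*8)*4 = ((2*3*1)*8)*4 = (6*8)*4 = 48*4 = 192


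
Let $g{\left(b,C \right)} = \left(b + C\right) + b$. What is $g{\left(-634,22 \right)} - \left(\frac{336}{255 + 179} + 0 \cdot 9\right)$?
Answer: $- \frac{38650}{31} \approx -1246.8$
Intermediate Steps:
$g{\left(b,C \right)} = C + 2 b$ ($g{\left(b,C \right)} = \left(C + b\right) + b = C + 2 b$)
$g{\left(-634,22 \right)} - \left(\frac{336}{255 + 179} + 0 \cdot 9\right) = \left(22 + 2 \left(-634\right)\right) - \left(\frac{336}{255 + 179} + 0 \cdot 9\right) = \left(22 - 1268\right) - \left(\frac{336}{434} + 0\right) = -1246 - \left(336 \cdot \frac{1}{434} + 0\right) = -1246 - \left(\frac{24}{31} + 0\right) = -1246 - \frac{24}{31} = - \frac{38650}{31}$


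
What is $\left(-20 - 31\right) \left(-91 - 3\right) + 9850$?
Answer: $14644$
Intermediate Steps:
$\left(-20 - 31\right) \left(-91 - 3\right) + 9850 = \left(-51\right) \left(-94\right) + 9850 = 4794 + 9850 = 14644$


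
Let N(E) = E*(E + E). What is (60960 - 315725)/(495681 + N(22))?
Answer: -254765/496649 ≈ -0.51297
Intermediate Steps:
N(E) = 2*E² (N(E) = E*(2*E) = 2*E²)
(60960 - 315725)/(495681 + N(22)) = (60960 - 315725)/(495681 + 2*22²) = -254765/(495681 + 2*484) = -254765/(495681 + 968) = -254765/496649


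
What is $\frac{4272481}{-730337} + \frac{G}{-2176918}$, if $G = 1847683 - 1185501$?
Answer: $- \frac{287778141438}{46761287099} \approx -6.1542$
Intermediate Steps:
$G = 662182$ ($G = 1847683 - 1185501 = 662182$)
$\frac{4272481}{-730337} + \frac{G}{-2176918} = \frac{4272481}{-730337} + \frac{662182}{-2176918} = 4272481 \left(- \frac{1}{730337}\right) + 662182 \left(- \frac{1}{2176918}\right) = - \frac{4272481}{730337} - \frac{331091}{1088459} = - \frac{287778141438}{46761287099}$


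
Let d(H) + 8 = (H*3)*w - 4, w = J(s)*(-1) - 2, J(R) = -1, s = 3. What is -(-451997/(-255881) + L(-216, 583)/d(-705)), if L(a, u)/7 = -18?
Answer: -306102895/179372581 ≈ -1.7065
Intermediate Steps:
L(a, u) = -126 (L(a, u) = 7*(-18) = -126)
w = -1 (w = -1*(-1) - 2 = 1 - 2 = -1)
d(H) = -12 - 3*H (d(H) = -8 + ((H*3)*(-1) - 4) = -8 + ((3*H)*(-1) - 4) = -8 + (-3*H - 4) = -8 + (-4 - 3*H) = -12 - 3*H)
-(-451997/(-255881) + L(-216, 583)/d(-705)) = -(-451997/(-255881) - 126/(-12 - 3*(-705))) = -(-451997*(-1/255881) - 126/(-12 + 2115)) = -(451997/255881 - 126/2103) = -(451997/255881 - 126*1/2103) = -(451997/255881 - 42/701) = -1*306102895/179372581 = -306102895/179372581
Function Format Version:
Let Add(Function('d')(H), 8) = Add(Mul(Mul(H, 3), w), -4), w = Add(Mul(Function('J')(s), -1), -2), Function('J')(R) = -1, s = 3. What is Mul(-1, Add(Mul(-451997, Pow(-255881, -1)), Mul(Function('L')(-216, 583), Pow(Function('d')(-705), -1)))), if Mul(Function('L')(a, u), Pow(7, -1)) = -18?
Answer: Rational(-306102895, 179372581) ≈ -1.7065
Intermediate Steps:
Function('L')(a, u) = -126 (Function('L')(a, u) = Mul(7, -18) = -126)
w = -1 (w = Add(Mul(-1, -1), -2) = Add(1, -2) = -1)
Function('d')(H) = Add(-12, Mul(-3, H)) (Function('d')(H) = Add(-8, Add(Mul(Mul(H, 3), -1), -4)) = Add(-8, Add(Mul(Mul(3, H), -1), -4)) = Add(-8, Add(Mul(-3, H), -4)) = Add(-8, Add(-4, Mul(-3, H))) = Add(-12, Mul(-3, H)))
Mul(-1, Add(Mul(-451997, Pow(-255881, -1)), Mul(Function('L')(-216, 583), Pow(Function('d')(-705), -1)))) = Mul(-1, Add(Mul(-451997, Pow(-255881, -1)), Mul(-126, Pow(Add(-12, Mul(-3, -705)), -1)))) = Mul(-1, Add(Mul(-451997, Rational(-1, 255881)), Mul(-126, Pow(Add(-12, 2115), -1)))) = Mul(-1, Add(Rational(451997, 255881), Mul(-126, Pow(2103, -1)))) = Mul(-1, Add(Rational(451997, 255881), Mul(-126, Rational(1, 2103)))) = Mul(-1, Add(Rational(451997, 255881), Rational(-42, 701))) = Mul(-1, Rational(306102895, 179372581)) = Rational(-306102895, 179372581)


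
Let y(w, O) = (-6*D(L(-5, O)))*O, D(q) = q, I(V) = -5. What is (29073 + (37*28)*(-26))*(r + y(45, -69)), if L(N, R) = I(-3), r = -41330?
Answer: -92745800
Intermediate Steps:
L(N, R) = -5
y(w, O) = 30*O (y(w, O) = (-6*(-5))*O = 30*O)
(29073 + (37*28)*(-26))*(r + y(45, -69)) = (29073 + (37*28)*(-26))*(-41330 + 30*(-69)) = (29073 + 1036*(-26))*(-41330 - 2070) = (29073 - 26936)*(-43400) = 2137*(-43400) = -92745800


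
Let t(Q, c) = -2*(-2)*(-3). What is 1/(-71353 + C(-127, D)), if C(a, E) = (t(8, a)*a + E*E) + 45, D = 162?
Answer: -1/43540 ≈ -2.2967e-5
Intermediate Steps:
t(Q, c) = -12 (t(Q, c) = 4*(-3) = -12)
C(a, E) = 45 + E² - 12*a (C(a, E) = (-12*a + E*E) + 45 = (-12*a + E²) + 45 = (E² - 12*a) + 45 = 45 + E² - 12*a)
1/(-71353 + C(-127, D)) = 1/(-71353 + (45 + 162² - 12*(-127))) = 1/(-71353 + (45 + 26244 + 1524)) = 1/(-71353 + 27813) = 1/(-43540) = -1/43540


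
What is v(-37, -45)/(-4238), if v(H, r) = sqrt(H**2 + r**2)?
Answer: -sqrt(3394)/4238 ≈ -0.013747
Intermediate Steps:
v(-37, -45)/(-4238) = sqrt((-37)**2 + (-45)**2)/(-4238) = sqrt(1369 + 2025)*(-1/4238) = sqrt(3394)*(-1/4238) = -sqrt(3394)/4238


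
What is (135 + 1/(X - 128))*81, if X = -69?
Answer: 2154114/197 ≈ 10935.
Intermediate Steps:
(135 + 1/(X - 128))*81 = (135 + 1/(-69 - 128))*81 = (135 + 1/(-197))*81 = (135 - 1/197)*81 = (26594/197)*81 = 2154114/197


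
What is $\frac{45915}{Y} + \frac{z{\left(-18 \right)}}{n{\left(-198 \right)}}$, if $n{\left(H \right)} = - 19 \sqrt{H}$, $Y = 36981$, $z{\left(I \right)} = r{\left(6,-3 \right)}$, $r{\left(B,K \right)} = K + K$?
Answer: $\frac{15305}{12327} - \frac{i \sqrt{22}}{209} \approx 1.2416 - 0.022442 i$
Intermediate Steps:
$r{\left(B,K \right)} = 2 K$
$z{\left(I \right)} = -6$ ($z{\left(I \right)} = 2 \left(-3\right) = -6$)
$\frac{45915}{Y} + \frac{z{\left(-18 \right)}}{n{\left(-198 \right)}} = \frac{45915}{36981} - \frac{6}{\left(-19\right) \sqrt{-198}} = 45915 \cdot \frac{1}{36981} - \frac{6}{\left(-19\right) 3 i \sqrt{22}} = \frac{15305}{12327} - \frac{6}{\left(-57\right) i \sqrt{22}} = \frac{15305}{12327} - 6 \frac{i \sqrt{22}}{1254} = \frac{15305}{12327} - \frac{i \sqrt{22}}{209}$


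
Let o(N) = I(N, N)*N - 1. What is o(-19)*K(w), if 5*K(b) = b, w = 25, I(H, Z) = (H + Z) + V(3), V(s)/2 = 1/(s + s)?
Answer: 10720/3 ≈ 3573.3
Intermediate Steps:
V(s) = 1/s (V(s) = 2/(s + s) = 2/((2*s)) = 2*(1/(2*s)) = 1/s)
I(H, Z) = ⅓ + H + Z (I(H, Z) = (H + Z) + 1/3 = (H + Z) + ⅓ = ⅓ + H + Z)
o(N) = -1 + N*(⅓ + 2*N) (o(N) = (⅓ + N + N)*N - 1 = (⅓ + 2*N)*N - 1 = N*(⅓ + 2*N) - 1 = -1 + N*(⅓ + 2*N))
K(b) = b/5
o(-19)*K(w) = (-1 + (⅓)*(-19)*(1 + 6*(-19)))*((⅕)*25) = (-1 + (⅓)*(-19)*(1 - 114))*5 = (-1 + (⅓)*(-19)*(-113))*5 = (-1 + 2147/3)*5 = (2144/3)*5 = 10720/3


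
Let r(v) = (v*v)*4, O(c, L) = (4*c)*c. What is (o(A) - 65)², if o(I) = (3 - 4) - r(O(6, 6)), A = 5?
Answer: 6890660100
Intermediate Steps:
O(c, L) = 4*c²
r(v) = 4*v² (r(v) = v²*4 = 4*v²)
o(I) = -82945 (o(I) = (3 - 4) - 4*(4*6²)² = -1 - 4*(4*36)² = -1 - 4*144² = -1 - 4*20736 = -1 - 1*82944 = -1 - 82944 = -82945)
(o(A) - 65)² = (-82945 - 65)² = (-83010)² = 6890660100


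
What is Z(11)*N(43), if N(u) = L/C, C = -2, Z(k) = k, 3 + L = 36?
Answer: -363/2 ≈ -181.50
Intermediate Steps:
L = 33 (L = -3 + 36 = 33)
N(u) = -33/2 (N(u) = 33/(-2) = 33*(-½) = -33/2)
Z(11)*N(43) = 11*(-33/2) = -363/2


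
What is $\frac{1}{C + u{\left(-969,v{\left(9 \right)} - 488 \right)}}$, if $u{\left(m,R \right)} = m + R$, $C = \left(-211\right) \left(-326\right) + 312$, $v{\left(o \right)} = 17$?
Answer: $\frac{1}{67658} \approx 1.478 \cdot 10^{-5}$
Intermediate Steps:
$C = 69098$ ($C = 68786 + 312 = 69098$)
$u{\left(m,R \right)} = R + m$
$\frac{1}{C + u{\left(-969,v{\left(9 \right)} - 488 \right)}} = \frac{1}{69098 + \left(\left(17 - 488\right) - 969\right)} = \frac{1}{69098 - 1440} = \frac{1}{67658}$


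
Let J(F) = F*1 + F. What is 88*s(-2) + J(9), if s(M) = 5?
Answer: 458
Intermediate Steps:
J(F) = 2*F (J(F) = F + F = 2*F)
88*s(-2) + J(9) = 88*5 + 2*9 = 440 + 18 = 458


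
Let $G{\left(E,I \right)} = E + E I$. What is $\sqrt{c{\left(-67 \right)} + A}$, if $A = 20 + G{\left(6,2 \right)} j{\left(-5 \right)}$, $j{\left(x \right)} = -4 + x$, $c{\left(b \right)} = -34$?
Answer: $4 i \sqrt{11} \approx 13.266 i$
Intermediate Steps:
$A = -142$ ($A = 20 + 6 \left(1 + 2\right) \left(-4 - 5\right) = 20 + 6 \cdot 3 \left(-9\right) = 20 + 18 \left(-9\right) = 20 - 162 = -142$)
$\sqrt{c{\left(-67 \right)} + A} = \sqrt{-34 - 142} = \sqrt{-176} = 4 i \sqrt{11}$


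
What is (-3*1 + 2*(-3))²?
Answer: 81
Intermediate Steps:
(-3*1 + 2*(-3))² = (-3 - 6)² = (-9)² = 81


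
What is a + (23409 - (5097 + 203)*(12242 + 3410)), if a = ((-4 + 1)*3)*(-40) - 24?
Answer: -82931855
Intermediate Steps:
a = 336 (a = -3*3*(-40) - 24 = -9*(-40) - 24 = 360 - 24 = 336)
a + (23409 - (5097 + 203)*(12242 + 3410)) = 336 + (23409 - (5097 + 203)*(12242 + 3410)) = 336 + (23409 - 5300*15652) = 336 + (23409 - 1*82955600) = 336 + (23409 - 82955600) = 336 - 82932191 = -82931855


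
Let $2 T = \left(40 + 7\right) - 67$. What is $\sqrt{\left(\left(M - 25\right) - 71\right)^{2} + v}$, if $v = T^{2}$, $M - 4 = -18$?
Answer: $10 \sqrt{122} \approx 110.45$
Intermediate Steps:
$M = -14$ ($M = 4 - 18 = -14$)
$T = -10$ ($T = \frac{\left(40 + 7\right) - 67}{2} = \frac{47 - 67}{2} = \frac{1}{2} \left(-20\right) = -10$)
$v = 100$ ($v = \left(-10\right)^{2} = 100$)
$\sqrt{\left(\left(M - 25\right) - 71\right)^{2} + v} = \sqrt{\left(\left(-14 - 25\right) - 71\right)^{2} + 100} = \sqrt{\left(-39 - 71\right)^{2} + 100} = \sqrt{\left(-110\right)^{2} + 100} = \sqrt{12100 + 100} = \sqrt{12200} = 10 \sqrt{122}$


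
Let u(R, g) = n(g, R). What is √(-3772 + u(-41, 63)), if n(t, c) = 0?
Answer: 2*I*√943 ≈ 61.417*I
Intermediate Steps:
u(R, g) = 0
√(-3772 + u(-41, 63)) = √(-3772 + 0) = √(-3772) = 2*I*√943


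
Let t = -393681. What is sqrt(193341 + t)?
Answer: 6*I*sqrt(5565) ≈ 447.59*I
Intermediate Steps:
sqrt(193341 + t) = sqrt(193341 - 393681) = sqrt(-200340) = 6*I*sqrt(5565)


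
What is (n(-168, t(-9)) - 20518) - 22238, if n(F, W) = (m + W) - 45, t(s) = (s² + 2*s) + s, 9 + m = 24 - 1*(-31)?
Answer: -42701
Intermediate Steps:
m = 46 (m = -9 + (24 - 1*(-31)) = -9 + (24 + 31) = -9 + 55 = 46)
t(s) = s² + 3*s
n(F, W) = 1 + W (n(F, W) = (46 + W) - 45 = 1 + W)
(n(-168, t(-9)) - 20518) - 22238 = ((1 - 9*(3 - 9)) - 20518) - 22238 = ((1 - 9*(-6)) - 20518) - 22238 = ((1 + 54) - 20518) - 22238 = (55 - 20518) - 22238 = -20463 - 22238 = -42701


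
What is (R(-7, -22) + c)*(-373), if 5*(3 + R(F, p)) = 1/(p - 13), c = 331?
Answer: -21409827/175 ≈ -1.2234e+5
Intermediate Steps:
R(F, p) = -3 + 1/(5*(-13 + p)) (R(F, p) = -3 + 1/(5*(p - 13)) = -3 + 1/(5*(-13 + p)))
(R(-7, -22) + c)*(-373) = ((196 - 15*(-22))/(5*(-13 - 22)) + 331)*(-373) = ((⅕)*(196 + 330)/(-35) + 331)*(-373) = ((⅕)*(-1/35)*526 + 331)*(-373) = (-526/175 + 331)*(-373) = (57399/175)*(-373) = -21409827/175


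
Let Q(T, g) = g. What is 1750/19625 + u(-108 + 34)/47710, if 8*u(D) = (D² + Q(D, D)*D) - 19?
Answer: 543077/4609520 ≈ 0.11782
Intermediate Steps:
u(D) = -19/8 + D²/4 (u(D) = ((D² + D*D) - 19)/8 = ((D² + D²) - 19)/8 = (2*D² - 19)/8 = (-19 + 2*D²)/8 = -19/8 + D²/4)
1750/19625 + u(-108 + 34)/47710 = 1750/19625 + (-19/8 + (-108 + 34)²/4)/47710 = 1750*(1/19625) + (-19/8 + (¼)*(-74)²)*(1/47710) = 14/157 + (-19/8 + (¼)*5476)*(1/47710) = 14/157 + (-19/8 + 1369)*(1/47710) = 14/157 + (10933/8)*(1/47710) = 14/157 + 841/29360 = 543077/4609520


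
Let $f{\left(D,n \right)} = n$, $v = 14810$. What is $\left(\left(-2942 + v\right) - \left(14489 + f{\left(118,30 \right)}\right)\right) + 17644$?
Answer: $14993$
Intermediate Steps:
$\left(\left(-2942 + v\right) - \left(14489 + f{\left(118,30 \right)}\right)\right) + 17644 = \left(\left(-2942 + 14810\right) - 14519\right) + 17644 = \left(11868 - 14519\right) + 17644 = -2651 + 17644 = 14993$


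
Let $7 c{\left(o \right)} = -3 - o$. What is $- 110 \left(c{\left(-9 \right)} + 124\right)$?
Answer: $- \frac{96140}{7} \approx -13734.0$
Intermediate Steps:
$c{\left(o \right)} = - \frac{3}{7} - \frac{o}{7}$ ($c{\left(o \right)} = \frac{-3 - o}{7} = - \frac{3}{7} - \frac{o}{7}$)
$- 110 \left(c{\left(-9 \right)} + 124\right) = - 110 \left(\left(- \frac{3}{7} - - \frac{9}{7}\right) + 124\right) = - 110 \left(\left(- \frac{3}{7} + \frac{9}{7}\right) + 124\right) = - 110 \left(\frac{6}{7} + 124\right) = \left(-110\right) \frac{874}{7} = - \frac{96140}{7}$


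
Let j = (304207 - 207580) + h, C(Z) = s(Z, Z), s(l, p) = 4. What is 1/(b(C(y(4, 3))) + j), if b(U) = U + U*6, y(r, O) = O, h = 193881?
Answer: 1/290536 ≈ 3.4419e-6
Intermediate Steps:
C(Z) = 4
b(U) = 7*U (b(U) = U + 6*U = 7*U)
j = 290508 (j = (304207 - 207580) + 193881 = 96627 + 193881 = 290508)
1/(b(C(y(4, 3))) + j) = 1/(7*4 + 290508) = 1/(28 + 290508) = 1/290536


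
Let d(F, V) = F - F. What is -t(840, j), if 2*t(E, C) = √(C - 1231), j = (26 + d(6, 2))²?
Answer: -I*√555/2 ≈ -11.779*I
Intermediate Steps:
d(F, V) = 0
j = 676 (j = (26 + 0)² = 26² = 676)
t(E, C) = √(-1231 + C)/2 (t(E, C) = √(C - 1231)/2 = √(-1231 + C)/2)
-t(840, j) = -√(-1231 + 676)/2 = -√(-555)/2 = -I*√555/2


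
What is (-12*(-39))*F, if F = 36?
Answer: 16848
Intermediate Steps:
(-12*(-39))*F = -12*(-39)*36 = 468*36 = 16848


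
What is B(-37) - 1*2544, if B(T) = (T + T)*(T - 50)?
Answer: 3894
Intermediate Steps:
B(T) = 2*T*(-50 + T) (B(T) = (2*T)*(-50 + T) = 2*T*(-50 + T))
B(-37) - 1*2544 = 2*(-37)*(-50 - 37) - 1*2544 = 2*(-37)*(-87) - 2544 = 6438 - 2544 = 3894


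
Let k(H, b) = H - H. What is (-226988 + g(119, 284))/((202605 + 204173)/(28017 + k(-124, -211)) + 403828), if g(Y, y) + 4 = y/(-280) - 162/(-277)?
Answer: -9485657946963/16875946077620 ≈ -0.56208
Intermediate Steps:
k(H, b) = 0
g(Y, y) = -946/277 - y/280 (g(Y, y) = -4 + (y/(-280) - 162/(-277)) = -4 + (y*(-1/280) - 162*(-1/277)) = -4 + (-y/280 + 162/277) = -4 + (162/277 - y/280) = -946/277 - y/280)
(-226988 + g(119, 284))/((202605 + 204173)/(28017 + k(-124, -211)) + 403828) = (-226988 + (-946/277 - 1/280*284))/((202605 + 204173)/(28017 + 0) + 403828) = (-226988 + (-946/277 - 71/70))/(406778/28017 + 403828) = (-226988 - 85887/19390)/(406778*(1/28017) + 403828) = -4401383207/(19390*(406778/28017 + 403828)) = -4401383207/(19390*11314455854/28017) = -4401383207/19390*28017/11314455854 = -9485657946963/16875946077620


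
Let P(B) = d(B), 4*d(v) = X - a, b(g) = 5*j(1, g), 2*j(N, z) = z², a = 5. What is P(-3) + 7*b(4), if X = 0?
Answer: 1115/4 ≈ 278.75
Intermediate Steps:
j(N, z) = z²/2
b(g) = 5*g²/2 (b(g) = 5*(g²/2) = 5*g²/2)
d(v) = -5/4 (d(v) = (0 - 1*5)/4 = (0 - 5)/4 = (¼)*(-5) = -5/4)
P(B) = -5/4
P(-3) + 7*b(4) = -5/4 + 7*((5/2)*4²) = -5/4 + 7*((5/2)*16) = -5/4 + 7*40 = -5/4 + 280 = 1115/4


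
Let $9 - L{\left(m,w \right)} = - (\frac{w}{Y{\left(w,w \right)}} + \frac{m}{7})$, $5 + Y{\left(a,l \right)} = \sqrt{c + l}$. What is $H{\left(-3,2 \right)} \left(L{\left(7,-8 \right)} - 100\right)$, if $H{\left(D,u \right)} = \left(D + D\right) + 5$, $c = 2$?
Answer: $\frac{2750}{31} - \frac{8 i \sqrt{6}}{31} \approx 88.71 - 0.63213 i$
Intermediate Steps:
$Y{\left(a,l \right)} = -5 + \sqrt{2 + l}$
$H{\left(D,u \right)} = 5 + 2 D$ ($H{\left(D,u \right)} = 2 D + 5 = 5 + 2 D$)
$L{\left(m,w \right)} = 9 + \frac{m}{7} + \frac{w}{-5 + \sqrt{2 + w}}$ ($L{\left(m,w \right)} = 9 - - (\frac{w}{-5 + \sqrt{2 + w}} + \frac{m}{7}) = 9 - - (\frac{m}{7} + \frac{w}{-5 + \sqrt{2 + w}}) = 9 - \left(- \frac{m}{7} - \frac{w}{-5 + \sqrt{2 + w}}\right) = 9 + \left(\frac{m}{7} + \frac{w}{-5 + \sqrt{2 + w}}\right) = 9 + \frac{m}{7} + \frac{w}{-5 + \sqrt{2 + w}}$)
$H{\left(-3,2 \right)} \left(L{\left(7,-8 \right)} - 100\right) = \left(5 + 2 \left(-3\right)\right) \left(\frac{-8 + \frac{\left(-5 + \sqrt{2 - 8}\right) \left(63 + 7\right)}{7}}{-5 + \sqrt{2 - 8}} - 100\right) = \left(5 - 6\right) \left(\frac{-8 + \frac{1}{7} \left(-5 + \sqrt{-6}\right) 70}{-5 + \sqrt{-6}} - 100\right) = - (\frac{-8 + \frac{1}{7} \left(-5 + i \sqrt{6}\right) 70}{-5 + i \sqrt{6}} - 100) = - (\frac{-8 - \left(50 - 10 i \sqrt{6}\right)}{-5 + i \sqrt{6}} - 100) = - (\frac{-58 + 10 i \sqrt{6}}{-5 + i \sqrt{6}} - 100) = - (-100 + \frac{-58 + 10 i \sqrt{6}}{-5 + i \sqrt{6}}) = 100 - \frac{-58 + 10 i \sqrt{6}}{-5 + i \sqrt{6}}$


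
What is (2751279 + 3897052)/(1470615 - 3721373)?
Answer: -6648331/2250758 ≈ -2.9538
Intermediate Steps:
(2751279 + 3897052)/(1470615 - 3721373) = 6648331/(-2250758) = 6648331*(-1/2250758) = -6648331/2250758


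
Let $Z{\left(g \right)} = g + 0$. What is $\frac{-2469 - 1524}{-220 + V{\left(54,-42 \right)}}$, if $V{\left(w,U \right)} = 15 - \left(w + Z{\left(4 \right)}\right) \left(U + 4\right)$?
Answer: $- \frac{3993}{1999} \approx -1.9975$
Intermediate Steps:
$Z{\left(g \right)} = g$
$V{\left(w,U \right)} = 15 - \left(4 + U\right) \left(4 + w\right)$ ($V{\left(w,U \right)} = 15 - \left(w + 4\right) \left(U + 4\right) = 15 - \left(4 + w\right) \left(4 + U\right) = 15 - \left(4 + U\right) \left(4 + w\right)$)
$\frac{-2469 - 1524}{-220 + V{\left(54,-42 \right)}} = \frac{-2469 - 1524}{-220 - \left(49 - 2268\right)} = - \frac{3993}{-220 + \left(-1 + 168 - 216 + 2268\right)} = - \frac{3993}{-220 + 2219} = - \frac{3993}{1999}$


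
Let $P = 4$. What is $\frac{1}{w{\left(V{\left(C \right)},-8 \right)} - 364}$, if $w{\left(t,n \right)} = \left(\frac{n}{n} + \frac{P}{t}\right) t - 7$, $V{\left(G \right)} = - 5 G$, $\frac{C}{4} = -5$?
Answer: $- \frac{1}{267} \approx -0.0037453$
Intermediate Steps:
$C = -20$ ($C = 4 \left(-5\right) = -20$)
$w{\left(t,n \right)} = -7 + t \left(1 + \frac{4}{t}\right)$ ($w{\left(t,n \right)} = \left(\frac{n}{n} + \frac{4}{t}\right) t - 7 = \left(1 + \frac{4}{t}\right) t - 7 = t \left(1 + \frac{4}{t}\right) - 7 = -7 + t \left(1 + \frac{4}{t}\right)$)
$\frac{1}{w{\left(V{\left(C \right)},-8 \right)} - 364} = \frac{1}{\left(-3 - -100\right) - 364} = \frac{1}{\left(-3 + 100\right) - 364} = \frac{1}{97 - 364} = \frac{1}{-267} = - \frac{1}{267}$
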